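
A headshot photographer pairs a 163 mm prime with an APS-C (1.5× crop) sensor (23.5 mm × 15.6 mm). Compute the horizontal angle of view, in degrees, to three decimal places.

Angle of view α = 2·arctan(w/2f) with w = 23.5 mm and f = 163 mm.
w/2f = 0.07209; arctan(0.07209) ≈ 4.1231°, so α ≈ 8.2462°.

8.246°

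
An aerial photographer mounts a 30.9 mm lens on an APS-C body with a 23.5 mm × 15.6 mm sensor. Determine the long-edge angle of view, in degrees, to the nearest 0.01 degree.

41.64°

Angle of view α = 2·arctan(w/2f) with w = 23.5 mm and f = 30.9 mm.
w/2f = 0.38026; arctan(0.38026) ≈ 20.8198°, so α ≈ 41.6395°.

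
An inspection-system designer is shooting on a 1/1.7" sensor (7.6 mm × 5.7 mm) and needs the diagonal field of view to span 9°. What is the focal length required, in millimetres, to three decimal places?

60.354 mm

Sensor diagonal = √(7.6² + 5.7²) = √90.2500 ≈ 9.5000 mm.
From α = 2·arctan(d/2f) we get f = d / (2·tan(α/2)).
With d = 9.5000 mm and α/2 = 4.5°, tan(α/2) ≈ 0.07870, so f ≈ 9.5000 / 0.15740 ≈ 60.3545 mm.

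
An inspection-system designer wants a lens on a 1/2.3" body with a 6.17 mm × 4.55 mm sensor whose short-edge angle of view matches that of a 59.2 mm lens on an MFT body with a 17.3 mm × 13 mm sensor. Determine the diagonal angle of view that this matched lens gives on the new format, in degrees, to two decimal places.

Equal short-edge AOV ⇒ f₂ = f₁ · 4.55/13 = 59.2 × 0.35000 ≈ 20.7200 mm.
Sensor diagonal = √(6.17² + 4.55²) = √58.7714 ≈ 7.6663 mm.
Diagonal AOV on the new format = 2·arctan(7.6663 / (2 × 20.7200)) = 2·arctan(0.18500) ≈ 20.9620°.

20.96°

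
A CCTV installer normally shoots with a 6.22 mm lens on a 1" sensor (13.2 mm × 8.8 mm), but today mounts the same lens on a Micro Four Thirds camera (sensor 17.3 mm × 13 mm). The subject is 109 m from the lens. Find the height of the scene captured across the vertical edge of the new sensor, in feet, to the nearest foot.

The focal length stays 6.22 mm; the relevant sensor dimension is now h = 13 mm. Object distance dₒ = 109 m = 109000 mm.
Thin-lens field height W = h·(dₒ − f)/f = 13 × (109000 − 6.22)/6.22 ≈ 227800.505 mm = 227800.505/304.8 ft = 747.377 ft.

747 ft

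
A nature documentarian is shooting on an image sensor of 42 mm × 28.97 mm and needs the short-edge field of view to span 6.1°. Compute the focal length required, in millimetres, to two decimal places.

From α = 2·arctan(h/2f) we get f = h / (2·tan(α/2)).
With h = 28.97 mm and α/2 = 3.05°, tan(α/2) ≈ 0.05328, so f ≈ 28.97 / 0.10657 ≈ 271.8509 mm.

271.85 mm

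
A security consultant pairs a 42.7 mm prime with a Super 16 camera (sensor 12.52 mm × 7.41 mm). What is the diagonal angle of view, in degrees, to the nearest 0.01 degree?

Sensor diagonal = √(12.52² + 7.41²) = √211.6585 ≈ 14.5485 mm.
Angle of view α = 2·arctan(d/2f) with d = 14.5485 mm and f = 42.7 mm.
d/2f = 0.17036; arctan(0.17036) ≈ 9.6679°, so α ≈ 19.3358°.

19.34°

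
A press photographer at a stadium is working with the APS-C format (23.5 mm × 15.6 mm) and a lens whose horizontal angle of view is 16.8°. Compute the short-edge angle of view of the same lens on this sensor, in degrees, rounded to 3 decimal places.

11.197°

From the horizontal AOV: f = 23.5 / (2·tan(8.4°)) = 23.5 / 0.29533 ≈ 79.5708 mm.
Short-edge AOV = 2·arctan(15.6 / (2 × 79.5708)) = 2·arctan(0.09803) ≈ 11.1972°.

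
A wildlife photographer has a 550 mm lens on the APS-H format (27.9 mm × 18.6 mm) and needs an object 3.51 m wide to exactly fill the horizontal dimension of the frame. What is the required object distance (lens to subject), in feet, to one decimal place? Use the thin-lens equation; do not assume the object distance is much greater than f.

W: 3.51 m = 3510 mm.
Magnification m = w/W = dᵢ/dₒ; combined with 1/f = 1/dₒ + 1/dᵢ this gives dₒ = f·(1 + W/w).
dₒ = 550 mm × (1 + 3510/27.9) = 550 × 126.8065 ≈ 69743.548 mm = 69743.548/304.8 ft = 228.817 ft.

228.8 ft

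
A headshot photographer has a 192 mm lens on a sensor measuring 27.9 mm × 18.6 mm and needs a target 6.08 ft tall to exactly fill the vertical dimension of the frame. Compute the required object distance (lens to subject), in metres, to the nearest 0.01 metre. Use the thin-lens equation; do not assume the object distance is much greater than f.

W: 6.08 ft × 304.8 mm/ft = 1853.18 mm.
Magnification m = h/W = dᵢ/dₒ; combined with 1/f = 1/dₒ + 1/dᵢ this gives dₒ = f·(1 + W/h).
dₒ = 192 mm × (1 + 1853.18/18.6) = 192 × 100.6335 ≈ 19321.641 mm = 19.3216 m.

19.32 m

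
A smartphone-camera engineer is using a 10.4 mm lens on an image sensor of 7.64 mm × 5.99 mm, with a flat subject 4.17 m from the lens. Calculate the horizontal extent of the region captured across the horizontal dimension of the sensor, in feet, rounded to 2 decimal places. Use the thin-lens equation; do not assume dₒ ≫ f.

10.03 ft

dₒ: 4.17 m = 4170 mm.
Similar triangles through the lens centre give W/dₒ = w/dᵢ; with 1/f = 1/dₒ + 1/dᵢ this gives W = w·(dₒ − f)/f.
W = 7.64 mm × (4170 − 10.4) / 10.4 = 7.64 × 399.9615 ≈ 3055.706 mm = 3055.706/304.8 ft = 10.0253 ft.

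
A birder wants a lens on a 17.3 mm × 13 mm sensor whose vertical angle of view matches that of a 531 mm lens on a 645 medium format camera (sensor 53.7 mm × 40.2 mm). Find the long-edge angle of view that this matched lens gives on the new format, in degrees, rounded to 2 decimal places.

Equal vertical AOV ⇒ f₂ = f₁ · 13/40.2 = 531 × 0.32338 ≈ 171.7164 mm.
Long-edge AOV on the new format = 2·arctan(17.3 / (2 × 171.7164)) = 2·arctan(0.05037) ≈ 5.7675°.

5.77°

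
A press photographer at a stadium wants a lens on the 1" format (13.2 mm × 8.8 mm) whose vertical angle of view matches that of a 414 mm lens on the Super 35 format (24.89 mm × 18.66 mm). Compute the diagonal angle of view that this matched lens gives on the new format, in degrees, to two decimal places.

4.65°

Equal vertical AOV ⇒ f₂ = f₁ · 8.8/18.66 = 414 × 0.47160 ≈ 195.2412 mm.
Sensor diagonal = √(13.2² + 8.8²) = √251.6800 ≈ 15.8644 mm.
Diagonal AOV on the new format = 2·arctan(15.8644 / (2 × 195.2412)) = 2·arctan(0.04063) ≈ 4.6530°.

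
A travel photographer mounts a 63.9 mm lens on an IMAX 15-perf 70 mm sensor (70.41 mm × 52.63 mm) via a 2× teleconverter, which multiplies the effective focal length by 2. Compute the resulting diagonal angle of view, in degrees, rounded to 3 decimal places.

37.958°

Effective focal length f = 63.9 × 2 = 127.8 mm.
Sensor diagonal = √(70.41² + 52.63²) = √7727.4850 ≈ 87.9061 mm.
α = 2·arctan(87.906 / (2 × 127.8)) = 2·arctan(0.34392) ≈ 37.9583°.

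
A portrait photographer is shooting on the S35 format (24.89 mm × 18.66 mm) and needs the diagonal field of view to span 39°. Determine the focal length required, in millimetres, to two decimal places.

Sensor diagonal = √(24.89² + 18.66²) = √967.7077 ≈ 31.1080 mm.
From α = 2·arctan(d/2f) we get f = d / (2·tan(α/2)).
With d = 31.1080 mm and α/2 = 19.5°, tan(α/2) ≈ 0.35412, so f ≈ 31.1080 / 0.70824 ≈ 43.9231 mm.

43.92 mm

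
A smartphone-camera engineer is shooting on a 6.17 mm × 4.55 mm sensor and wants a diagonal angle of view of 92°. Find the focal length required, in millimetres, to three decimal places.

Sensor diagonal = √(6.17² + 4.55²) = √58.7714 ≈ 7.6663 mm.
From α = 2·arctan(d/2f) we get f = d / (2·tan(α/2)).
With d = 7.6663 mm and α/2 = 46°, tan(α/2) ≈ 1.03553, so f ≈ 7.6663 / 2.07106 ≈ 3.7016 mm.

3.702 mm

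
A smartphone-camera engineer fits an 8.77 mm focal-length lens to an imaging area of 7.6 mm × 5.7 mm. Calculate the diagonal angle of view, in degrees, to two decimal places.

56.88°

Sensor diagonal = √(7.6² + 5.7²) = √90.2500 ≈ 9.5000 mm.
Angle of view α = 2·arctan(d/2f) with d = 9.5000 mm and f = 8.77 mm.
d/2f = 0.54162; arctan(0.54162) ≈ 28.4408°, so α ≈ 56.8816°.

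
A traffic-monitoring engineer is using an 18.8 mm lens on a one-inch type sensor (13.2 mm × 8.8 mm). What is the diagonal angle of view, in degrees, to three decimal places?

Sensor diagonal = √(13.2² + 8.8²) = √251.6800 ≈ 15.8644 mm.
Angle of view α = 2·arctan(d/2f) with d = 15.8644 mm and f = 18.8 mm.
d/2f = 0.42193; arctan(0.42193) ≈ 22.8762°, so α ≈ 45.7523°.

45.752°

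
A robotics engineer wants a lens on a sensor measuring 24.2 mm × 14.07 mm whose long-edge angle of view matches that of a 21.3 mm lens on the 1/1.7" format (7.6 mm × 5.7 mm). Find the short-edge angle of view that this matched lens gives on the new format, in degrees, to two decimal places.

11.84°

Equal long-edge AOV ⇒ f₂ = f₁ · 24.2/7.6 = 21.3 × 3.18421 ≈ 67.8237 mm.
Short-edge AOV on the new format = 2·arctan(14.07 / (2 × 67.8237)) = 2·arctan(0.10372) ≈ 11.8436°.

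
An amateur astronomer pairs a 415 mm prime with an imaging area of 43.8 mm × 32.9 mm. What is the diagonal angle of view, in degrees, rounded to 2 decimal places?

7.55°

Sensor diagonal = √(43.8² + 32.9²) = √3000.8500 ≈ 54.7800 mm.
Angle of view α = 2·arctan(d/2f) with d = 54.7800 mm and f = 415 mm.
d/2f = 0.06600; arctan(0.06600) ≈ 3.7760°, so α ≈ 7.5521°.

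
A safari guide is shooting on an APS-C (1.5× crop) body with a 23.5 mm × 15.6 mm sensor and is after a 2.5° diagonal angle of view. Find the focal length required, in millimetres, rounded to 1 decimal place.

Sensor diagonal = √(23.5² + 15.6²) = √795.6100 ≈ 28.2066 mm.
From α = 2·arctan(d/2f) we get f = d / (2·tan(α/2)).
With d = 28.2066 mm and α/2 = 1.25°, tan(α/2) ≈ 0.02182, so f ≈ 28.2066 / 0.04364 ≈ 646.3442 mm.

646.3 mm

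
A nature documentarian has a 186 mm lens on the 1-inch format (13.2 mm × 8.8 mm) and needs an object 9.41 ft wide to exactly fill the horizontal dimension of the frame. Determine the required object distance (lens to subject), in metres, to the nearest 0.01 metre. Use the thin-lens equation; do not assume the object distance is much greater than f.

W: 9.41 ft × 304.8 mm/ft = 2868.17 mm.
Magnification m = w/W = dᵢ/dₒ; combined with 1/f = 1/dₒ + 1/dᵢ this gives dₒ = f·(1 + W/w).
dₒ = 186 mm × (1 + 2868.17/13.2) = 186 × 218.2854 ≈ 40601.093 mm = 40.6011 m.

40.60 m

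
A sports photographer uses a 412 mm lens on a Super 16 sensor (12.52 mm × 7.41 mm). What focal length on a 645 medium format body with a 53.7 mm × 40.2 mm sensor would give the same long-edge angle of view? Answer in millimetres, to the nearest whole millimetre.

Equal angle of view means equal width/f ratio, so f₂ = f₁ · (width₂/width₁) = 412 × 53.7/12.52.
f₂ = 412 × 4.28914 ≈ 1767.125 mm.

1767 mm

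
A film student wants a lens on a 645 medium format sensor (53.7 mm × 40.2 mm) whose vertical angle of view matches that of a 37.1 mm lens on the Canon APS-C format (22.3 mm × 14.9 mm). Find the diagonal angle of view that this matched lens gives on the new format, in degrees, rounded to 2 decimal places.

Equal vertical AOV ⇒ f₂ = f₁ · 40.2/14.9 = 37.1 × 2.69799 ≈ 100.0953 mm.
Sensor diagonal = √(53.7² + 40.2²) = √4499.7300 ≈ 67.0800 mm.
Diagonal AOV on the new format = 2·arctan(67.0800 / (2 × 100.0953)) = 2·arctan(0.33508) ≈ 37.0500°.

37.05°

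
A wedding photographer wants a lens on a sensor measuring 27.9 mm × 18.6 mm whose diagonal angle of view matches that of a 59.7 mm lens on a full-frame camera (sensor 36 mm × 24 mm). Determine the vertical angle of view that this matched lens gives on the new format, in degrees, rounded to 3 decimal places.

22.731°

Sensor diagonal = √(36² + 24²) = √1872.0000 ≈ 43.2666 mm.
Sensor diagonal = √(27.9² + 18.6²) = √1124.3700 ≈ 33.5316 mm.
Equal diagonal AOV ⇒ f₂ = f₁ · 33.5316/43.2666 = 59.7 × 0.77500 ≈ 46.2675 mm.
Vertical AOV on the new format = 2·arctan(18.6 / (2 × 46.2675)) = 2·arctan(0.20101) ≈ 22.7306°.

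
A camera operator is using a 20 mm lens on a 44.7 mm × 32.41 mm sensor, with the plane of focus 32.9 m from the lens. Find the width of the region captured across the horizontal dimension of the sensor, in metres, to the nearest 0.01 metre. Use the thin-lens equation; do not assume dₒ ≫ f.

73.49 m

dₒ: 32.9 m = 32900 mm.
Similar triangles through the lens centre give W/dₒ = w/dᵢ; with 1/f = 1/dₒ + 1/dᵢ this gives W = w·(dₒ − f)/f.
W = 44.7 mm × (32900 − 20) / 20 = 44.7 × 1644.0000 ≈ 73486.800 mm = 73.4868 m.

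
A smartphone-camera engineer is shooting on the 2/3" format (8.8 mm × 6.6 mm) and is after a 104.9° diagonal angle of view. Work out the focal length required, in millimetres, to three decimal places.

4.228 mm

Sensor diagonal = √(8.8² + 6.6²) = √121.0000 ≈ 11.0000 mm.
From α = 2·arctan(d/2f) we get f = d / (2·tan(α/2)).
With d = 11.0000 mm and α/2 = 52.45°, tan(α/2) ≈ 1.30087, so f ≈ 11.0000 / 2.60175 ≈ 4.2279 mm.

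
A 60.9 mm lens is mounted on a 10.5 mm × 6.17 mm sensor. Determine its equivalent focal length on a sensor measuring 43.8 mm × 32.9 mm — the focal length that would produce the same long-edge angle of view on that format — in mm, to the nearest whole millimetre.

254 mm

Equal angle of view means equal width/f ratio, so f₂ = f₁ · (width₂/width₁) = 60.9 × 43.8/10.5.
f₂ = 60.9 × 4.17143 ≈ 254.040 mm.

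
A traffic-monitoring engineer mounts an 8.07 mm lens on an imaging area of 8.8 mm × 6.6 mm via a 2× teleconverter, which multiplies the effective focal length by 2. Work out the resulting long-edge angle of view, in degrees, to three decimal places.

Effective focal length f = 8.07 × 2 = 16.14 mm.
α = 2·arctan(8.8 / (2 × 16.14)) = 2·arctan(0.27261) ≈ 30.4982°.

30.498°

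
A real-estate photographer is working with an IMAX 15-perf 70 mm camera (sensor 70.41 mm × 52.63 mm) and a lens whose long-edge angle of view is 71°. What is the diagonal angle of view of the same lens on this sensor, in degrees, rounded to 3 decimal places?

83.373°

From the long-edge AOV: f = 70.41 / (2·tan(35.5°)) = 70.41 / 1.42659 ≈ 49.3556 mm.
Sensor diagonal = √(70.41² + 52.63²) = √7727.4850 ≈ 87.9061 mm.
Diagonal AOV = 2·arctan(87.9061 / (2 × 49.3556)) = 2·arctan(0.89054) ≈ 83.3726°.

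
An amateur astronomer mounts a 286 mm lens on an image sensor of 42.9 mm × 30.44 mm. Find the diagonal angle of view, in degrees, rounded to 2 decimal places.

10.51°

Sensor diagonal = √(42.9² + 30.44²) = √2767.0036 ≈ 52.6023 mm.
Angle of view α = 2·arctan(d/2f) with d = 52.6023 mm and f = 286 mm.
d/2f = 0.09196; arctan(0.09196) ≈ 5.2543°, so α ≈ 10.5085°.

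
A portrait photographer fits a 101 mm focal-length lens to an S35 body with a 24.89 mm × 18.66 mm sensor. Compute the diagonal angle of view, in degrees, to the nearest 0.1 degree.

Sensor diagonal = √(24.89² + 18.66²) = √967.7077 ≈ 31.1080 mm.
Angle of view α = 2·arctan(d/2f) with d = 31.1080 mm and f = 101 mm.
d/2f = 0.15400; arctan(0.15400) ≈ 8.7548°, so α ≈ 17.5095°.

17.5°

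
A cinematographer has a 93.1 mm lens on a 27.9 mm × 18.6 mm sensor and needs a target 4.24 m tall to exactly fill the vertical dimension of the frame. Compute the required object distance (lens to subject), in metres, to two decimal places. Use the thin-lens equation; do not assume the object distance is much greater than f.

W: 4.24 m = 4240 mm.
Magnification m = h/W = dᵢ/dₒ; combined with 1/f = 1/dₒ + 1/dᵢ this gives dₒ = f·(1 + W/h).
dₒ = 93.1 mm × (1 + 4240/18.6) = 93.1 × 228.9570 ≈ 21315.896 mm = 21.3159 m.

21.32 m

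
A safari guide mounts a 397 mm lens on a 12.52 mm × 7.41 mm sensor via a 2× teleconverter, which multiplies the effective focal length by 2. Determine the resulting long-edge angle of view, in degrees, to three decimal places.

Effective focal length f = 397 × 2 = 794 mm.
α = 2·arctan(12.52 / (2 × 794)) = 2·arctan(0.00788) ≈ 0.9034°.

0.903°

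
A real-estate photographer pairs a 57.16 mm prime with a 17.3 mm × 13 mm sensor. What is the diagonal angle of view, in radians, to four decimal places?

Sensor diagonal = √(17.3² + 13²) = √468.2900 ≈ 21.6400 mm.
Angle of view α = 2·arctan(d/2f) with d = 21.6400 mm and f = 57.16 mm.
d/2f = 0.18929; arctan(0.18929) ≈ 0.1871 rad, so α ≈ 0.3742 rad.

0.3742 rad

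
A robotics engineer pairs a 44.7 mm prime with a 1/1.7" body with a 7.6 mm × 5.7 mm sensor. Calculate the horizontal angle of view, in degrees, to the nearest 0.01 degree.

Angle of view α = 2·arctan(w/2f) with w = 7.6 mm and f = 44.7 mm.
w/2f = 0.08501; arctan(0.08501) ≈ 4.8591°, so α ≈ 9.7182°.

9.72°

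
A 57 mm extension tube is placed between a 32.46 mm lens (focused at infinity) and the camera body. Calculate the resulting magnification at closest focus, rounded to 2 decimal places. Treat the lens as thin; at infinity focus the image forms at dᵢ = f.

1.76×

The tube moves the image plane from f to f + e, so dᵢ = 32.46 + 57 = 89.46 mm. Focus is achieved when 1/f = 1/dₒ + 1/dᵢ, giving dₒ = 1/(1/f − 1/(f+e)).
Magnification m = dᵢ/dₒ = (f+e)·(1/f − 1/(f+e)) = e/f = 57/32.46 ≈ 1.7560.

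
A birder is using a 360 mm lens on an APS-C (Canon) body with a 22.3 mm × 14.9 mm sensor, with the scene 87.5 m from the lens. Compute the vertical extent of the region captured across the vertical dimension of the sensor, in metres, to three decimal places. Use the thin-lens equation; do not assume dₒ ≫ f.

3.607 m

dₒ: 87.5 m = 87500 mm.
Similar triangles through the lens centre give W/dₒ = h/dᵢ; with 1/f = 1/dₒ + 1/dᵢ this gives W = h·(dₒ − f)/f.
W = 14.9 mm × (87500 − 360) / 360 = 14.9 × 242.0556 ≈ 3606.628 mm = 3.60663 m.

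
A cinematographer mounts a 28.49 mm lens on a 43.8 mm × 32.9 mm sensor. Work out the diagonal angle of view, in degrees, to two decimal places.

87.74°

Sensor diagonal = √(43.8² + 32.9²) = √3000.8500 ≈ 54.7800 mm.
Angle of view α = 2·arctan(d/2f) with d = 54.7800 mm and f = 28.49 mm.
d/2f = 0.96139; arctan(0.96139) ≈ 43.8723°, so α ≈ 87.7446°.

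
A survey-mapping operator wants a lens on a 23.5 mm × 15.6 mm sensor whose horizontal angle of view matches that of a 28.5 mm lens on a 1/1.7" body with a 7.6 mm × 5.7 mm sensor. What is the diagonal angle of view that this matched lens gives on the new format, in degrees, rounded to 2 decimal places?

Equal horizontal AOV ⇒ f₂ = f₁ · 23.5/7.6 = 28.5 × 3.09211 ≈ 88.1250 mm.
Sensor diagonal = √(23.5² + 15.6²) = √795.6100 ≈ 28.2066 mm.
Diagonal AOV on the new format = 2·arctan(28.2066 / (2 × 88.1250)) = 2·arctan(0.16004) ≈ 18.1847°.

18.18°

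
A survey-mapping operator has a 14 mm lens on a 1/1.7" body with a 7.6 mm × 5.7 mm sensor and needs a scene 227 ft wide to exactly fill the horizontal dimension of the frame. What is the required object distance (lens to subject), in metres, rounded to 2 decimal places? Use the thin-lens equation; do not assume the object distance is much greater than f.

127.47 m

W: 227 ft × 304.8 mm/ft = 69189.60 mm.
Magnification m = w/W = dᵢ/dₒ; combined with 1/f = 1/dₒ + 1/dᵢ this gives dₒ = f·(1 + W/w).
dₒ = 14 mm × (1 + 69189.6/7.6) = 14 × 9104.8944 ≈ 127468.522 mm = 127.469 m.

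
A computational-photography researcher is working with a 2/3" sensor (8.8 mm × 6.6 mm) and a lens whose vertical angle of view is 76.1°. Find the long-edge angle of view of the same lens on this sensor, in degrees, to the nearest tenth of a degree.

92.4°

From the vertical AOV: f = 6.6 / (2·tan(38.05°)) = 6.6 / 1.56538 ≈ 4.2162 mm.
Long-edge AOV = 2·arctan(8.8 / (2 × 4.2162)) = 2·arctan(1.04359) ≈ 92.4438°.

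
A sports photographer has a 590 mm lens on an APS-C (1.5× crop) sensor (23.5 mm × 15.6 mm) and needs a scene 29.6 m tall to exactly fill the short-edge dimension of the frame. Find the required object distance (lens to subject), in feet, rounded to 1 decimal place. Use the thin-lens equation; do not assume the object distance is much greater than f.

3674.8 ft

W: 29.6 m = 29600 mm.
Magnification m = h/W = dᵢ/dₒ; combined with 1/f = 1/dₒ + 1/dᵢ this gives dₒ = f·(1 + W/h).
dₒ = 590 mm × (1 + 29600/15.6) = 590 × 1898.4359 ≈ 1120077.179 mm = 1120077.179/304.8 ft = 3674.79 ft.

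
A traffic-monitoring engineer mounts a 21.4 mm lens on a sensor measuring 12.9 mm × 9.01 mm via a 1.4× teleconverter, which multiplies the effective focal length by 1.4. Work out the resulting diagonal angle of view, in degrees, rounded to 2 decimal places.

29.43°

Effective focal length f = 21.4 × 1.4 = 29.96 mm.
Sensor diagonal = √(12.9² + 9.01²) = √247.5901 ≈ 15.7350 mm.
α = 2·arctan(15.735 / (2 × 29.96)) = 2·arctan(0.26260) ≈ 29.4273°.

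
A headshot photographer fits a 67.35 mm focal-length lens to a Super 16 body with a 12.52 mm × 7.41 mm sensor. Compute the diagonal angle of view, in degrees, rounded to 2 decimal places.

12.33°

Sensor diagonal = √(12.52² + 7.41²) = √211.6585 ≈ 14.5485 mm.
Angle of view α = 2·arctan(d/2f) with d = 14.5485 mm and f = 67.35 mm.
d/2f = 0.10801; arctan(0.10801) ≈ 6.1644°, so α ≈ 12.3289°.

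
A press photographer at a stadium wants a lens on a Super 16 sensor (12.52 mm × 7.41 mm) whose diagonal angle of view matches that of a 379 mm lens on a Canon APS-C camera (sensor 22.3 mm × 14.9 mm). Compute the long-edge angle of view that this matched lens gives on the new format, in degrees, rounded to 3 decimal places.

3.488°

Sensor diagonal = √(22.3² + 14.9²) = √719.3000 ≈ 26.8198 mm.
Sensor diagonal = √(12.52² + 7.41²) = √211.6585 ≈ 14.5485 mm.
Equal diagonal AOV ⇒ f₂ = f₁ · 14.5485/26.8198 = 379 × 0.54245 ≈ 205.5900 mm.
Long-edge AOV on the new format = 2·arctan(12.52 / (2 × 205.5900)) = 2·arctan(0.03045) ≈ 3.4881°.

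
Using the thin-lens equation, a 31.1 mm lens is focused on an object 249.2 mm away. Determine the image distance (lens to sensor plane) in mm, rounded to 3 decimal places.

35.535 mm

1/dᵢ = 1/f − 1/dₒ = 1/31.1 − 1/249.2 = 0.0281415 mm⁻¹.
dᵢ = 1/0.0281415 ≈ 35.5347 mm.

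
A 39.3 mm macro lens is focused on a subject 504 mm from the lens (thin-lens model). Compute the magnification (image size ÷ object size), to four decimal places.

0.0846×

Thin lens: 1/f = 1/dₒ + 1/dᵢ → 1/dᵢ = 1/39.3 − 1/504 = 0.0234612 mm⁻¹, so dᵢ ≈ 42.6236 mm.
Magnification m = dᵢ/dₒ = 42.6236/504 ≈ 0.08457.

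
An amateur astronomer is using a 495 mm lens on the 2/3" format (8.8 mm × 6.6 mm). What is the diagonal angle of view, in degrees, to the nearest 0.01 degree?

Sensor diagonal = √(8.8² + 6.6²) = √121.0000 ≈ 11.0000 mm.
Angle of view α = 2·arctan(d/2f) with d = 11.0000 mm and f = 495 mm.
d/2f = 0.01111; arctan(0.01111) ≈ 0.6366°, so α ≈ 1.2732°.

1.27°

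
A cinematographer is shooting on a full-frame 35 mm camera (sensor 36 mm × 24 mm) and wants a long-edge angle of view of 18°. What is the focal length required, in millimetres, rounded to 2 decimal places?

113.65 mm

From α = 2·arctan(w/2f) we get f = w / (2·tan(α/2)).
With w = 36 mm and α/2 = 9°, tan(α/2) ≈ 0.15838, so f ≈ 36 / 0.31677 ≈ 113.6475 mm.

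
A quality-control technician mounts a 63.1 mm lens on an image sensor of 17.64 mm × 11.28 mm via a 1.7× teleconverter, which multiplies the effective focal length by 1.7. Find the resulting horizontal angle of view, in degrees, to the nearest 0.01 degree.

Effective focal length f = 63.1 × 1.7 = 107.27 mm.
α = 2·arctan(17.64 / (2 × 107.27)) = 2·arctan(0.08222) ≈ 9.4008°.

9.40°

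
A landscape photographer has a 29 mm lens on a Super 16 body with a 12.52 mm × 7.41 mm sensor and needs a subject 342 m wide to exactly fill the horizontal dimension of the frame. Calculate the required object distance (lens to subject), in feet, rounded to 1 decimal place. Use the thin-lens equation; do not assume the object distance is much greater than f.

W: 342 m = 342000 mm.
Magnification m = w/W = dᵢ/dₒ; combined with 1/f = 1/dₒ + 1/dᵢ this gives dₒ = f·(1 + W/w).
dₒ = 29 mm × (1 + 342000/12.52) = 29 × 27317.2939 ≈ 792201.524 mm = 792201.524/304.8 ft = 2599.09 ft.

2599.1 ft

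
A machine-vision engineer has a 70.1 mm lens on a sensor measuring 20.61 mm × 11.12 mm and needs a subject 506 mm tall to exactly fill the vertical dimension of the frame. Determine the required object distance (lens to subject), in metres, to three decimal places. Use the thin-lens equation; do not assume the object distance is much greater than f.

3.260 m

Magnification m = h/W = dᵢ/dₒ; combined with 1/f = 1/dₒ + 1/dᵢ this gives dₒ = f·(1 + W/h).
dₒ = 70.1 mm × (1 + 506/11.12) = 70.1 × 46.5036 ≈ 3259.902 mm = 3.2599 m.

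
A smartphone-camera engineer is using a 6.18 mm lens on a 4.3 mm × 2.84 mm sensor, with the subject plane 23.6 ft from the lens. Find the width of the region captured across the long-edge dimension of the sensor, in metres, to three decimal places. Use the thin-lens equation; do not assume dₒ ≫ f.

dₒ: 23.6 ft × 304.8 mm/ft = 7193.28 mm.
Similar triangles through the lens centre give W/dₒ = w/dᵢ; with 1/f = 1/dₒ + 1/dᵢ this gives W = w·(dₒ − f)/f.
W = 4.3 mm × (7193.28 − 6.18) / 6.18 = 4.3 × 1162.9611 ≈ 5000.733 mm = 5.00073 m.

5.001 m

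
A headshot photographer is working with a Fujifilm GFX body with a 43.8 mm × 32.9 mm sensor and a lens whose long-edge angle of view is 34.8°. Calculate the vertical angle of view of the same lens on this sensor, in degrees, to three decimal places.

From the long-edge AOV: f = 43.8 / (2·tan(17.4°)) = 43.8 / 0.62676 ≈ 69.8830 mm.
Vertical AOV = 2·arctan(32.9 / (2 × 69.8830)) = 2·arctan(0.23539) ≈ 26.4918°.

26.492°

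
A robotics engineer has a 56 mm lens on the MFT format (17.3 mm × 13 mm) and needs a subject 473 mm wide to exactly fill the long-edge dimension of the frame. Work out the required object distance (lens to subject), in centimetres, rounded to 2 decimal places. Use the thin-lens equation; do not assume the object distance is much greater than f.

158.71 cm

Magnification m = w/W = dᵢ/dₒ; combined with 1/f = 1/dₒ + 1/dᵢ this gives dₒ = f·(1 + W/w).
dₒ = 56 mm × (1 + 473/17.3) = 56 × 28.3410 ≈ 1587.098 mm = 158.71 cm.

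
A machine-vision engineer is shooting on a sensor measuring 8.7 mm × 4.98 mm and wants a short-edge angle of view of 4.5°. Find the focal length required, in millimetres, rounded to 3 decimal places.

From α = 2·arctan(h/2f) we get f = h / (2·tan(α/2)).
With h = 4.98 mm and α/2 = 2.25°, tan(α/2) ≈ 0.03929, so f ≈ 4.98 / 0.07858 ≈ 63.3747 mm.

63.375 mm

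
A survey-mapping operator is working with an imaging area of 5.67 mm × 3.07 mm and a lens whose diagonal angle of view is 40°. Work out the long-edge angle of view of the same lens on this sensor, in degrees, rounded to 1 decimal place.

Sensor diagonal = √(5.67² + 3.07²) = √41.5738 ≈ 6.4478 mm.
From the diagonal AOV: f = 6.4478 / (2·tan(20°)) = 6.4478 / 0.72794 ≈ 8.8576 mm.
Long-edge AOV = 2·arctan(5.67 / (2 × 8.8576)) = 2·arctan(0.32007) ≈ 35.4962°.

35.5°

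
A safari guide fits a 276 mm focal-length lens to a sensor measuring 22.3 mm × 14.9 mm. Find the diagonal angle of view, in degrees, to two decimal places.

5.56°

Sensor diagonal = √(22.3² + 14.9²) = √719.3000 ≈ 26.8198 mm.
Angle of view α = 2·arctan(d/2f) with d = 26.8198 mm and f = 276 mm.
d/2f = 0.04859; arctan(0.04859) ≈ 2.7816°, so α ≈ 5.5632°.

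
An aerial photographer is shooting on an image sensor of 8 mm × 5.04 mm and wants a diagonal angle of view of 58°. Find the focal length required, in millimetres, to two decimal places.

8.53 mm

Sensor diagonal = √(8² + 5.04²) = √89.4016 ≈ 9.4552 mm.
From α = 2·arctan(d/2f) we get f = d / (2·tan(α/2)).
With d = 9.4552 mm and α/2 = 29°, tan(α/2) ≈ 0.55431, so f ≈ 9.4552 / 1.10862 ≈ 8.5289 mm.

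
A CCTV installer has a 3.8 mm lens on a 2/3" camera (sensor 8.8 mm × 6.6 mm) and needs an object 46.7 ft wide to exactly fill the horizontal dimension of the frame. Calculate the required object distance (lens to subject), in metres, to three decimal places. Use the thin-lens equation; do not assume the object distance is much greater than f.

6.150 m

W: 46.7 ft × 304.8 mm/ft = 14234.16 mm.
Magnification m = w/W = dᵢ/dₒ; combined with 1/f = 1/dₒ + 1/dᵢ this gives dₒ = f·(1 + W/w).
dₒ = 3.8 mm × (1 + 14234.2/8.8) = 3.8 × 1618.5181 ≈ 6150.369 mm = 6.15037 m.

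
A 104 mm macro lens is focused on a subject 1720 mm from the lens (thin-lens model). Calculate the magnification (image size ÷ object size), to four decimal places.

Thin lens: 1/f = 1/dₒ + 1/dᵢ → 1/dᵢ = 1/104 − 1/1720 = 0.0090340 mm⁻¹, so dᵢ ≈ 110.6931 mm.
Magnification m = dᵢ/dₒ = 110.6931/1720 ≈ 0.06436.

0.0644×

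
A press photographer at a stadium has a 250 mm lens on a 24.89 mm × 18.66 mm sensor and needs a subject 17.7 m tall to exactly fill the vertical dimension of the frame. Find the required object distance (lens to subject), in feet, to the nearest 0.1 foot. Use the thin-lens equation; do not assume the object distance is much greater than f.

778.8 ft

W: 17.7 m = 17700 mm.
Magnification m = h/W = dᵢ/dₒ; combined with 1/f = 1/dₒ + 1/dᵢ this gives dₒ = f·(1 + W/h).
dₒ = 250 mm × (1 + 17700/18.66) = 250 × 949.5531 ≈ 237388.264 mm = 237388.264/304.8 ft = 778.833 ft.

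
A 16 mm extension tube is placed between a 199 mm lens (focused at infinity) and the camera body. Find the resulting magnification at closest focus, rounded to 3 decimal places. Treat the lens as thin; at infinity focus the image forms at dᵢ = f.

0.080×

The tube moves the image plane from f to f + e, so dᵢ = 199 + 16 = 215 mm. Focus is achieved when 1/f = 1/dₒ + 1/dᵢ, giving dₒ = 1/(1/f − 1/(f+e)).
Magnification m = dᵢ/dₒ = (f+e)·(1/f − 1/(f+e)) = e/f = 16/199 ≈ 0.0804.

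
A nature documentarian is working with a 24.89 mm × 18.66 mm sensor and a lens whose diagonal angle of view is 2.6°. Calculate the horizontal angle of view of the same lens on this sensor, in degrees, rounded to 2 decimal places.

2.08°

Sensor diagonal = √(24.89² + 18.66²) = √967.7077 ≈ 31.1080 mm.
From the diagonal AOV: f = 31.1080 / (2·tan(1.3°)) = 31.1080 / 0.04539 ≈ 685.4043 mm.
Horizontal AOV = 2·arctan(24.89 / (2 × 685.4043)) = 2·arctan(0.01816) ≈ 2.0804°.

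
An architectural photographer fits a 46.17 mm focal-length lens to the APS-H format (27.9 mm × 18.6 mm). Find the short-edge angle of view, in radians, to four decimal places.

0.3975 rad

Angle of view α = 2·arctan(h/2f) with h = 18.6 mm and f = 46.17 mm.
h/2f = 0.20143; arctan(0.20143) ≈ 0.1988 rad, so α ≈ 0.3975 rad.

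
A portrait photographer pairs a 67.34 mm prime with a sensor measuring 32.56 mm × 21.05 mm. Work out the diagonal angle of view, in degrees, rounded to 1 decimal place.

32.1°

Sensor diagonal = √(32.56² + 21.05²) = √1503.2561 ≈ 38.7718 mm.
Angle of view α = 2·arctan(d/2f) with d = 38.7718 mm and f = 67.34 mm.
d/2f = 0.28788; arctan(0.28788) ≈ 16.0601°, so α ≈ 32.1202°.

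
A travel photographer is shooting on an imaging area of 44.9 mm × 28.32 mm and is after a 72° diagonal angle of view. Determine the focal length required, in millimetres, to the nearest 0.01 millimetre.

36.53 mm

Sensor diagonal = √(44.9² + 28.32²) = √2818.0324 ≈ 53.0851 mm.
From α = 2·arctan(d/2f) we get f = d / (2·tan(α/2)).
With d = 53.0851 mm and α/2 = 36°, tan(α/2) ≈ 0.72654, so f ≈ 53.0851 / 1.45309 ≈ 36.5327 mm.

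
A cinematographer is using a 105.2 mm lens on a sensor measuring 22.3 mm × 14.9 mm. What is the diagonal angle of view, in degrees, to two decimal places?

Sensor diagonal = √(22.3² + 14.9²) = √719.3000 ≈ 26.8198 mm.
Angle of view α = 2·arctan(d/2f) with d = 26.8198 mm and f = 105.2 mm.
d/2f = 0.12747; arctan(0.12747) ≈ 7.2643°, so α ≈ 14.5287°.

14.53°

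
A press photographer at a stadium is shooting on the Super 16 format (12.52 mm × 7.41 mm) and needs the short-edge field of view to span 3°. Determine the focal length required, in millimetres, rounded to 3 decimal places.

From α = 2·arctan(h/2f) we get f = h / (2·tan(α/2)).
With h = 7.41 mm and α/2 = 1.5°, tan(α/2) ≈ 0.02619, so f ≈ 7.41 / 0.05237 ≈ 141.4882 mm.

141.488 mm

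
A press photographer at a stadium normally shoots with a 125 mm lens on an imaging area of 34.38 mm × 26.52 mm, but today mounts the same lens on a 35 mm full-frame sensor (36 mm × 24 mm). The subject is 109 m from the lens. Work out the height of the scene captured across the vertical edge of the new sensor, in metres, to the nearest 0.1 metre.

20.9 m

The focal length stays 125 mm; the relevant sensor dimension is now h = 24 mm. Object distance dₒ = 109 m = 109000 mm.
Thin-lens field height W = h·(dₒ − f)/f = 24 × (109000 − 125)/125 ≈ 20904.000 mm = 20.904 m.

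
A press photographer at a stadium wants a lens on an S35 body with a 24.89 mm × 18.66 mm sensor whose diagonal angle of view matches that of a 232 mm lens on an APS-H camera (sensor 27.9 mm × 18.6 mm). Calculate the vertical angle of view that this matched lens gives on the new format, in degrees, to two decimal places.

Sensor diagonal = √(27.9² + 18.6²) = √1124.3700 ≈ 33.5316 mm.
Sensor diagonal = √(24.89² + 18.66²) = √967.7077 ≈ 31.1080 mm.
Equal diagonal AOV ⇒ f₂ = f₁ · 31.1080/33.5316 = 232 × 0.92772 ≈ 215.2313 mm.
Vertical AOV on the new format = 2·arctan(18.66 / (2 × 215.2313)) = 2·arctan(0.04335) ≈ 4.9643°.

4.96°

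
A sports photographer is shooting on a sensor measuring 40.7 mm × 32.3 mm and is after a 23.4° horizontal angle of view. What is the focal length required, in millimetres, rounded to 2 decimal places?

From α = 2·arctan(w/2f) we get f = w / (2·tan(α/2)).
With w = 40.7 mm and α/2 = 11.7°, tan(α/2) ≈ 0.20709, so f ≈ 40.7 / 0.41418 ≈ 98.2664 mm.

98.27 mm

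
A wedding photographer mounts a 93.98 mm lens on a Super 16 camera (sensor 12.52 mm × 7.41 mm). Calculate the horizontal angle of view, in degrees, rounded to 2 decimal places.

7.62°

Angle of view α = 2·arctan(w/2f) with w = 12.52 mm and f = 93.98 mm.
w/2f = 0.06661; arctan(0.06661) ≈ 3.8108°, so α ≈ 7.6217°.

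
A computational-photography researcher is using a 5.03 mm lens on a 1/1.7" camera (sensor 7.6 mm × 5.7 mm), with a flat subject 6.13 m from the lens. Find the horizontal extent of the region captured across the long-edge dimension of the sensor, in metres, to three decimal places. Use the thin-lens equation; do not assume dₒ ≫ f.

9.254 m

dₒ: 6.13 m = 6130 mm.
Similar triangles through the lens centre give W/dₒ = w/dᵢ; with 1/f = 1/dₒ + 1/dᵢ this gives W = w·(dₒ − f)/f.
W = 7.6 mm × (6130 − 5.03) / 5.03 = 7.6 × 1217.6879 ≈ 9254.428 mm = 9.25443 m.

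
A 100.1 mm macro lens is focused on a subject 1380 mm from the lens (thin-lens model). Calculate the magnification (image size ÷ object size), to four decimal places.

Thin lens: 1/f = 1/dₒ + 1/dᵢ → 1/dᵢ = 1/100.1 − 1/1380 = 0.0092654 mm⁻¹, so dᵢ ≈ 107.9287 mm.
Magnification m = dᵢ/dₒ = 107.9287/1380 ≈ 0.07821.

0.0782×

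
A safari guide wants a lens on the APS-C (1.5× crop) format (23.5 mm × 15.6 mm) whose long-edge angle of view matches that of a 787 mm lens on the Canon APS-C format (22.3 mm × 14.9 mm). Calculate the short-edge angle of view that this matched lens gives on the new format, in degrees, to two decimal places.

1.08°

Equal long-edge AOV ⇒ f₂ = f₁ · 23.5/22.3 = 787 × 1.05381 ≈ 829.3498 mm.
Short-edge AOV on the new format = 2·arctan(15.6 / (2 × 829.3498)) = 2·arctan(0.00940) ≈ 1.0777°.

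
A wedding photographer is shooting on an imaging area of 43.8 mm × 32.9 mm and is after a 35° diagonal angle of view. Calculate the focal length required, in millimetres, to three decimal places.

86.870 mm

Sensor diagonal = √(43.8² + 32.9²) = √3000.8500 ≈ 54.7800 mm.
From α = 2·arctan(d/2f) we get f = d / (2·tan(α/2)).
With d = 54.7800 mm and α/2 = 17.5°, tan(α/2) ≈ 0.31530, so f ≈ 54.7800 / 0.63060 ≈ 86.8700 mm.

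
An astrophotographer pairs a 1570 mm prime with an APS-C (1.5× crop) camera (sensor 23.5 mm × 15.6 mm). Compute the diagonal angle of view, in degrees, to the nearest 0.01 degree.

Sensor diagonal = √(23.5² + 15.6²) = √795.6100 ≈ 28.2066 mm.
Angle of view α = 2·arctan(d/2f) with d = 28.2066 mm and f = 1570 mm.
d/2f = 0.00898; arctan(0.00898) ≈ 0.5147°, so α ≈ 1.0293°.

1.03°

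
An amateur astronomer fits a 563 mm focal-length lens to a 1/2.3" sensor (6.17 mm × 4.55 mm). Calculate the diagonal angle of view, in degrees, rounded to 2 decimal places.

Sensor diagonal = √(6.17² + 4.55²) = √58.7714 ≈ 7.6663 mm.
Angle of view α = 2·arctan(d/2f) with d = 7.6663 mm and f = 563 mm.
d/2f = 0.00681; arctan(0.00681) ≈ 0.3901°, so α ≈ 0.7802°.

0.78°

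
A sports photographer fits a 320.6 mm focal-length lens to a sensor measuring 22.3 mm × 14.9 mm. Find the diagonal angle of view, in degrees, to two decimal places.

4.79°

Sensor diagonal = √(22.3² + 14.9²) = √719.3000 ≈ 26.8198 mm.
Angle of view α = 2·arctan(d/2f) with d = 26.8198 mm and f = 320.6 mm.
d/2f = 0.04183; arctan(0.04183) ≈ 2.3951°, so α ≈ 4.7903°.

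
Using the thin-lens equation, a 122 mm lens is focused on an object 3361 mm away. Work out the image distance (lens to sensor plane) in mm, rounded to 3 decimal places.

126.595 mm

1/dᵢ = 1/f − 1/dₒ = 1/122 − 1/3361 = 0.0078992 mm⁻¹.
dᵢ = 1/0.0078992 ≈ 126.5952 mm.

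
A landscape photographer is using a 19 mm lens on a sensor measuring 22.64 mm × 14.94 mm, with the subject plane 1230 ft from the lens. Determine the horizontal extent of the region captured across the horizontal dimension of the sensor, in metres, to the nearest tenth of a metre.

446.7 m

dₒ: 1230 ft × 304.8 mm/ft = 374903.99 mm.
Similar triangles through the lens centre give W/dₒ = w/dᵢ; with 1/f = 1/dₒ + 1/dᵢ this gives W = w·(dₒ − f)/f.
W = 22.64 mm × (374904 − 19) / 19 = 22.64 × 19730.7888 ≈ 446705.059 mm = 446.705 m.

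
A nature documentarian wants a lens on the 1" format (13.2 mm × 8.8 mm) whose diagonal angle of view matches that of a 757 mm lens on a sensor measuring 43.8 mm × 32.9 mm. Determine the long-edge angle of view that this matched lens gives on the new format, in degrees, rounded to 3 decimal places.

Sensor diagonal = √(43.8² + 32.9²) = √3000.8500 ≈ 54.7800 mm.
Sensor diagonal = √(13.2² + 8.8²) = √251.6800 ≈ 15.8644 mm.
Equal diagonal AOV ⇒ f₂ = f₁ · 15.8644/54.7800 = 757 × 0.28960 ≈ 219.2290 mm.
Long-edge AOV on the new format = 2·arctan(13.2 / (2 × 219.2290)) = 2·arctan(0.03011) ≈ 3.4488°.

3.449°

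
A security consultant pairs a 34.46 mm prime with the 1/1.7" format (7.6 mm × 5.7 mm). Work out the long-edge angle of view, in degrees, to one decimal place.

Angle of view α = 2·arctan(w/2f) with w = 7.6 mm and f = 34.46 mm.
w/2f = 0.11027; arctan(0.11027) ≈ 6.2927°, so α ≈ 12.5855°.

12.6°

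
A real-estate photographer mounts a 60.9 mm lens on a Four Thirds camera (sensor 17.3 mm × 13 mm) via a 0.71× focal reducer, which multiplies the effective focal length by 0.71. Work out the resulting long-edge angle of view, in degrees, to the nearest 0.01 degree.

Effective focal length f = 60.9 × 0.71 = 43.239 mm.
α = 2·arctan(17.3 / (2 × 43.239)) = 2·arctan(0.20005) ≈ 22.6255°.

22.63°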